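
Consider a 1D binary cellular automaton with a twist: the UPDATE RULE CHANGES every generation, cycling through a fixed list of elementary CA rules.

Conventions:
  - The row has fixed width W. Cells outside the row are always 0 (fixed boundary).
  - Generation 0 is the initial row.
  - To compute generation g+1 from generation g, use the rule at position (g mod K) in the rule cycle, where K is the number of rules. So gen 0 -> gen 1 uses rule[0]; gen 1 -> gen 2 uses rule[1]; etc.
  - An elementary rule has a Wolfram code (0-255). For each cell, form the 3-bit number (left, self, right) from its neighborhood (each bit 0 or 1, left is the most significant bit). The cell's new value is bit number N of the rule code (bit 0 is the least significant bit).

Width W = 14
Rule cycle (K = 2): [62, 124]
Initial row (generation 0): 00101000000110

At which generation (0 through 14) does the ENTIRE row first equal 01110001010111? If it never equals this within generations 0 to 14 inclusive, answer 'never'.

Gen 0: 00101000000110
Gen 1 (rule 62): 01111100001101
Gen 2 (rule 124): 01000110001111
Gen 3 (rule 62): 11101101011000
Gen 4 (rule 124): 10111111111100
Gen 5 (rule 62): 11100000000010
Gen 6 (rule 124): 10110000000011
Gen 7 (rule 62): 11101000000110
Gen 8 (rule 124): 10111100000111
Gen 9 (rule 62): 11100010001100
Gen 10 (rule 124): 10110011001110
Gen 11 (rule 62): 11101110111001
Gen 12 (rule 124): 10111011101101
Gen 13 (rule 62): 11100110011011
Gen 14 (rule 124): 10110111011111

Answer: never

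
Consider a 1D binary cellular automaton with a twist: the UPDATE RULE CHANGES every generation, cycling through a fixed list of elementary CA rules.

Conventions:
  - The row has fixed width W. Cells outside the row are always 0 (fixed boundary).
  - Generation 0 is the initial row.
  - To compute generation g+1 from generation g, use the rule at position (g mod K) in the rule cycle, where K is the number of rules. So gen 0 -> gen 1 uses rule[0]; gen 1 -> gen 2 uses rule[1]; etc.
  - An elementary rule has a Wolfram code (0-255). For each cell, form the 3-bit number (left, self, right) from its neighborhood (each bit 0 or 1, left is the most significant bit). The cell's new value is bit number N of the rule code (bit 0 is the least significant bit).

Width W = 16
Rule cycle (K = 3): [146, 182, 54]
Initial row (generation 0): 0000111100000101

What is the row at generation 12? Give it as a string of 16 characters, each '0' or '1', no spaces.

Gen 0: 0000111100000101
Gen 1 (rule 146): 0001011010001000
Gen 2 (rule 182): 0011100111011100
Gen 3 (rule 54): 0100011000100010
Gen 4 (rule 146): 1010100101010101
Gen 5 (rule 182): 1111111111111111
Gen 6 (rule 54): 0000000000000000
Gen 7 (rule 146): 0000000000000000
Gen 8 (rule 182): 0000000000000000
Gen 9 (rule 54): 0000000000000000
Gen 10 (rule 146): 0000000000000000
Gen 11 (rule 182): 0000000000000000
Gen 12 (rule 54): 0000000000000000

Answer: 0000000000000000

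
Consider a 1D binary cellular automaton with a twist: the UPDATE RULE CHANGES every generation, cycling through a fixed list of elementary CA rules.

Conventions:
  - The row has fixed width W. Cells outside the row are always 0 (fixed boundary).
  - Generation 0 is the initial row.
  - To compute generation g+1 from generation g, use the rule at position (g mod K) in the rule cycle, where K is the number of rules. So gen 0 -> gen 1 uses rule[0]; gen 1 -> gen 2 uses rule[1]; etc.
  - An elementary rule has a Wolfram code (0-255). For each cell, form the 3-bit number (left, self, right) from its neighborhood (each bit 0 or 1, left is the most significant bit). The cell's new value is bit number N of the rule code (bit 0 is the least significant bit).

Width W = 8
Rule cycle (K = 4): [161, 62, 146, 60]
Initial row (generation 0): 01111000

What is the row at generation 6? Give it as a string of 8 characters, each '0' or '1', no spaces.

Gen 0: 01111000
Gen 1 (rule 161): 00110011
Gen 2 (rule 62): 01101110
Gen 3 (rule 146): 10000101
Gen 4 (rule 60): 11000111
Gen 5 (rule 161): 00010010
Gen 6 (rule 62): 00111111

Answer: 00111111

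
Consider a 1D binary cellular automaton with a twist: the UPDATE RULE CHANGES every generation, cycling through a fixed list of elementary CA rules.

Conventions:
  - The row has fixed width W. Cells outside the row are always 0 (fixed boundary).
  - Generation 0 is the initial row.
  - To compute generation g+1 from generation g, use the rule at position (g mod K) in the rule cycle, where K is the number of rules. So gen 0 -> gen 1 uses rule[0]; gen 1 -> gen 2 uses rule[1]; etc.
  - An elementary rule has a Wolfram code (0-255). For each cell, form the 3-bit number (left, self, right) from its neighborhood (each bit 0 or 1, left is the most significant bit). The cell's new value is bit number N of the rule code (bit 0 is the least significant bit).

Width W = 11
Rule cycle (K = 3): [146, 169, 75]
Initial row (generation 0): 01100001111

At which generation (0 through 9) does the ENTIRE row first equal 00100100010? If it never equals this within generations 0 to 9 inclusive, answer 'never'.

Gen 0: 01100001111
Gen 1 (rule 146): 10010010110
Gen 2 (rule 169): 00000001100
Gen 3 (rule 75): 11111111101
Gen 4 (rule 146): 01111111000
Gen 5 (rule 169): 01111110011
Gen 6 (rule 75): 11000010111
Gen 7 (rule 146): 00100100010
Gen 8 (rule 169): 10000001000
Gen 9 (rule 75): 00111110011

Answer: 7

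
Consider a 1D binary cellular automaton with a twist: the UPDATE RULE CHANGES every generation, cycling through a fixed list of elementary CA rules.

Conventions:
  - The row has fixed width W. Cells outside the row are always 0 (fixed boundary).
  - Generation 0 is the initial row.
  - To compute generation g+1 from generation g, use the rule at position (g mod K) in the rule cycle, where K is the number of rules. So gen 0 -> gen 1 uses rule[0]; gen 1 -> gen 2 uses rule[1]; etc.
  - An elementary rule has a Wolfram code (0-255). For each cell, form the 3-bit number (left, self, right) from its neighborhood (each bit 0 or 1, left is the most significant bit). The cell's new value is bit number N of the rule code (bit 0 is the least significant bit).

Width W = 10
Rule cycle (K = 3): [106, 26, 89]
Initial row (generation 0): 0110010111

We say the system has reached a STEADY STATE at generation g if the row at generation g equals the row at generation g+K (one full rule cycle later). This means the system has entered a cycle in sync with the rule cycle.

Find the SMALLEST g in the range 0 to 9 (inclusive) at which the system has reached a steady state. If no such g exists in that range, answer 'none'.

Gen 0: 0110010111
Gen 1 (rule 106): 1110101101
Gen 2 (rule 26): 1000001000
Gen 3 (rule 89): 0111100111
Gen 4 (rule 106): 1100101101
Gen 5 (rule 26): 1011001000
Gen 6 (rule 89): 0011100111
Gen 7 (rule 106): 0110101101
Gen 8 (rule 26): 1100001000
Gen 9 (rule 89): 1111100111
Gen 10 (rule 106): 1000101101
Gen 11 (rule 26): 0101001000
Gen 12 (rule 89): 0000100111

Answer: none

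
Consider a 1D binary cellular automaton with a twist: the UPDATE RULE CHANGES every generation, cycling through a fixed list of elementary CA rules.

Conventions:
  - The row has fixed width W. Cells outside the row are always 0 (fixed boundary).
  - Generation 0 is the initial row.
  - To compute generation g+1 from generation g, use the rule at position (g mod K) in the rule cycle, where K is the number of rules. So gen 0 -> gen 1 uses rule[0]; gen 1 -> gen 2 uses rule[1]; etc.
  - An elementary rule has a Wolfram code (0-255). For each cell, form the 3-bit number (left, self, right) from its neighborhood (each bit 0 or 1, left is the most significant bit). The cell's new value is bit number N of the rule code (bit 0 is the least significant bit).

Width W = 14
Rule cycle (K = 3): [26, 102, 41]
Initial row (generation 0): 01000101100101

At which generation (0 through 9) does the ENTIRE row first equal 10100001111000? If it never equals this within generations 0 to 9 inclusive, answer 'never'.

Answer: never

Derivation:
Gen 0: 01000101100101
Gen 1 (rule 26): 10101001011000
Gen 2 (rule 102): 11111011101000
Gen 3 (rule 41): 10000110010011
Gen 4 (rule 26): 01001101101110
Gen 5 (rule 102): 11010110110010
Gen 6 (rule 41): 10101101100000
Gen 7 (rule 26): 00001001010000
Gen 8 (rule 102): 00011011110000
Gen 9 (rule 41): 11010110000111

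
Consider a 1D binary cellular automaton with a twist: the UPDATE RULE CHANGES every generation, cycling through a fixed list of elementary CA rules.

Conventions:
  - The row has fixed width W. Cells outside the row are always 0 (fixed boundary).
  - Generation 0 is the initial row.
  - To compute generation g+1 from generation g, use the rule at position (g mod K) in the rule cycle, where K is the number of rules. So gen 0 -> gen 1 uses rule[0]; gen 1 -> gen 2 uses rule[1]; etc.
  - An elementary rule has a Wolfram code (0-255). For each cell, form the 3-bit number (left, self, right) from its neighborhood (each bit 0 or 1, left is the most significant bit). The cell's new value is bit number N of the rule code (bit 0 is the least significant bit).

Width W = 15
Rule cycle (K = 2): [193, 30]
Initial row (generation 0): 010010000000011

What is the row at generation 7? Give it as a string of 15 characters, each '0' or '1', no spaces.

Gen 0: 010010000000011
Gen 1 (rule 193): 000000111111001
Gen 2 (rule 30): 000001100000111
Gen 3 (rule 193): 111100101110011
Gen 4 (rule 30): 100011101001110
Gen 5 (rule 193): 001001100000110
Gen 6 (rule 30): 011111010001101
Gen 7 (rule 193): 001111000100100

Answer: 001111000100100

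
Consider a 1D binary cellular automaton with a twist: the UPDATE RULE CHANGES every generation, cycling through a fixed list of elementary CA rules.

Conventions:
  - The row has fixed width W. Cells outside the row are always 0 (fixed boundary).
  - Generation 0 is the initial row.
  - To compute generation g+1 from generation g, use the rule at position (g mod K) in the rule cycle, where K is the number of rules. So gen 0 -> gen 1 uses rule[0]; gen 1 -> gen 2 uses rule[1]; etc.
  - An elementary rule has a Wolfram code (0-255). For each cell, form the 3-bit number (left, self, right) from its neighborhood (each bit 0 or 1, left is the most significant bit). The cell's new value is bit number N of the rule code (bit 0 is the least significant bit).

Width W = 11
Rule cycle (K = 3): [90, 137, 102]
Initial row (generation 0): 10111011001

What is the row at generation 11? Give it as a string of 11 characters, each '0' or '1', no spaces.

Answer: 01111001111

Derivation:
Gen 0: 10111011001
Gen 1 (rule 90): 00101011110
Gen 2 (rule 137): 10000011100
Gen 3 (rule 102): 10000100100
Gen 4 (rule 90): 01001011010
Gen 5 (rule 137): 00000010000
Gen 6 (rule 102): 00000110000
Gen 7 (rule 90): 00001111000
Gen 8 (rule 137): 11101110011
Gen 9 (rule 102): 00110010101
Gen 10 (rule 90): 01111100000
Gen 11 (rule 137): 01111001111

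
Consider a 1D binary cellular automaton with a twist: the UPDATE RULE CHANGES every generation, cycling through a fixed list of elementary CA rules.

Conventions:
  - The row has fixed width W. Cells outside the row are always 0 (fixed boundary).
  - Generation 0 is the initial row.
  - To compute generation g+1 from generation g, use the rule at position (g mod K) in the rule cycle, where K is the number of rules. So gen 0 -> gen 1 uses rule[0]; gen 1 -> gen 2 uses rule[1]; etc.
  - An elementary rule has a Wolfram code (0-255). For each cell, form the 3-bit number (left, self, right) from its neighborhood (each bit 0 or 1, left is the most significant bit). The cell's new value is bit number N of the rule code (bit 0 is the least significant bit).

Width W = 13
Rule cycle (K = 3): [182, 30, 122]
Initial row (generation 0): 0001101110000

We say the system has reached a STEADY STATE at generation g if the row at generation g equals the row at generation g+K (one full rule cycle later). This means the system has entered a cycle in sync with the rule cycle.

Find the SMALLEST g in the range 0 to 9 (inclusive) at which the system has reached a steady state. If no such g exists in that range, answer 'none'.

Gen 0: 0001101110000
Gen 1 (rule 182): 0010010101000
Gen 2 (rule 30): 0111110101100
Gen 3 (rule 122): 1100011011110
Gen 4 (rule 182): 0010100101101
Gen 5 (rule 30): 0110111101001
Gen 6 (rule 122): 1111100110110
Gen 7 (rule 182): 0111011001001
Gen 8 (rule 30): 1100010111111
Gen 9 (rule 122): 1110101100001
Gen 10 (rule 182): 0101110010011
Gen 11 (rule 30): 1101001111110
Gen 12 (rule 122): 1110111000011

Answer: none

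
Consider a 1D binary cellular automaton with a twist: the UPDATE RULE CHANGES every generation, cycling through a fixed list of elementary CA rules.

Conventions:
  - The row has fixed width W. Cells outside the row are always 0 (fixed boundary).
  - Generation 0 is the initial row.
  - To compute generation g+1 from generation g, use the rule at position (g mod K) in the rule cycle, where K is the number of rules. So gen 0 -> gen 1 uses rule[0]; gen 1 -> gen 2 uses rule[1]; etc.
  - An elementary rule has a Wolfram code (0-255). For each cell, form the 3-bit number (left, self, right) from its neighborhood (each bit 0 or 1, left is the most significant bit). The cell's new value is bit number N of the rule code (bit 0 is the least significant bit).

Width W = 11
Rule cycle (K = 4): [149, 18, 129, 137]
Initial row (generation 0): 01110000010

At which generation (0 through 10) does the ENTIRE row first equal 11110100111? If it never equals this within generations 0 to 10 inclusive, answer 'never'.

Gen 0: 01110000010
Gen 1 (rule 149): 00101111011
Gen 2 (rule 18): 01000000000
Gen 3 (rule 129): 00011111111
Gen 4 (rule 137): 11011111110
Gen 5 (rule 149): 00001111101
Gen 6 (rule 18): 00010000000
Gen 7 (rule 129): 11000111111
Gen 8 (rule 137): 10010111110
Gen 9 (rule 149): 11010011101
Gen 10 (rule 18): 00001100000

Answer: never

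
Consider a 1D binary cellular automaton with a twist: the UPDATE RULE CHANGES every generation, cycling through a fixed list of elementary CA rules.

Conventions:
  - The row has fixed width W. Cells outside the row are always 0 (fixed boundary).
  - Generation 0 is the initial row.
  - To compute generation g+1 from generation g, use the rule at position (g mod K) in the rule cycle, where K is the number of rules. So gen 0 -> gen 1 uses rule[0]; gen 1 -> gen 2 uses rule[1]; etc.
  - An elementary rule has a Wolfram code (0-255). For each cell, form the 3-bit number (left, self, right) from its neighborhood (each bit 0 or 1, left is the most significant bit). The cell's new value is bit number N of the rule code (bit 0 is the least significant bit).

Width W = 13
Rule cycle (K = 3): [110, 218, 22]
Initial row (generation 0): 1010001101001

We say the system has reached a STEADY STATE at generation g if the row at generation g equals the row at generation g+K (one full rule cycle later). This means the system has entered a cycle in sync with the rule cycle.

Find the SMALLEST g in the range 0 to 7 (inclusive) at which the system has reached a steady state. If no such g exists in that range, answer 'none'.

Gen 0: 1010001101001
Gen 1 (rule 110): 1110011111011
Gen 2 (rule 218): 1111111111011
Gen 3 (rule 22): 0000000000000
Gen 4 (rule 110): 0000000000000
Gen 5 (rule 218): 0000000000000
Gen 6 (rule 22): 0000000000000
Gen 7 (rule 110): 0000000000000
Gen 8 (rule 218): 0000000000000
Gen 9 (rule 22): 0000000000000
Gen 10 (rule 110): 0000000000000

Answer: 3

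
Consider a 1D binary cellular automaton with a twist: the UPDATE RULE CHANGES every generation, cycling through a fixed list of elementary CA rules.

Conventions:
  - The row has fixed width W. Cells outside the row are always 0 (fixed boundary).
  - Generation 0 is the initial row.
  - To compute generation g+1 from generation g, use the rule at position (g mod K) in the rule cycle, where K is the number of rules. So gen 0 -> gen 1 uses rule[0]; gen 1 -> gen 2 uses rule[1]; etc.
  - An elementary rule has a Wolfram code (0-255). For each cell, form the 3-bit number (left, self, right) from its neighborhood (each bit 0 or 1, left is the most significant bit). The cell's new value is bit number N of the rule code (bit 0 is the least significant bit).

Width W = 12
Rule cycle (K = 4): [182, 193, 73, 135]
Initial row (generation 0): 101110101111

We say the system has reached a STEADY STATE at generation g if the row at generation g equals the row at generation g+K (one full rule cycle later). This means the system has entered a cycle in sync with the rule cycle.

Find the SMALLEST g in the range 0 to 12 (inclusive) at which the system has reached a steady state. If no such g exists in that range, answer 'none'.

Answer: 6

Derivation:
Gen 0: 101110101111
Gen 1 (rule 182): 110101110110
Gen 2 (rule 193): 010000110010
Gen 3 (rule 73): 000110110000
Gen 4 (rule 135): 111000000111
Gen 5 (rule 182): 010100001010
Gen 6 (rule 193): 000001100000
Gen 7 (rule 73): 111101101111
Gen 8 (rule 135): 011000000110
Gen 9 (rule 182): 100100001001
Gen 10 (rule 193): 000001100000
Gen 11 (rule 73): 111101101111
Gen 12 (rule 135): 011000000110
Gen 13 (rule 182): 100100001001
Gen 14 (rule 193): 000001100000
Gen 15 (rule 73): 111101101111
Gen 16 (rule 135): 011000000110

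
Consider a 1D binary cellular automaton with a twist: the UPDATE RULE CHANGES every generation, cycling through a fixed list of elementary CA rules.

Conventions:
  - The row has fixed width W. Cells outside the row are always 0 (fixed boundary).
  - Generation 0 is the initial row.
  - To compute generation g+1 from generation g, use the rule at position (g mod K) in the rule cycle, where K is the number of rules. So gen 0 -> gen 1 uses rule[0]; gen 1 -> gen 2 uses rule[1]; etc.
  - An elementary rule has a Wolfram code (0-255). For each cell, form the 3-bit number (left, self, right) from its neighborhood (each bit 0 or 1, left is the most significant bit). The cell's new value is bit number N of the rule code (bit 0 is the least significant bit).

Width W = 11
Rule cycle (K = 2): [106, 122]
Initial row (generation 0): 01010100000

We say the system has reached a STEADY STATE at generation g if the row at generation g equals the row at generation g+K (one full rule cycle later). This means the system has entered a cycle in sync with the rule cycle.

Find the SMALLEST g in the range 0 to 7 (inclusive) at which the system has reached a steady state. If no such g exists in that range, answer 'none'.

Gen 0: 01010100000
Gen 1 (rule 106): 10101000000
Gen 2 (rule 122): 01010100000
Gen 3 (rule 106): 10101000000
Gen 4 (rule 122): 01010100000
Gen 5 (rule 106): 10101000000
Gen 6 (rule 122): 01010100000
Gen 7 (rule 106): 10101000000
Gen 8 (rule 122): 01010100000
Gen 9 (rule 106): 10101000000

Answer: 0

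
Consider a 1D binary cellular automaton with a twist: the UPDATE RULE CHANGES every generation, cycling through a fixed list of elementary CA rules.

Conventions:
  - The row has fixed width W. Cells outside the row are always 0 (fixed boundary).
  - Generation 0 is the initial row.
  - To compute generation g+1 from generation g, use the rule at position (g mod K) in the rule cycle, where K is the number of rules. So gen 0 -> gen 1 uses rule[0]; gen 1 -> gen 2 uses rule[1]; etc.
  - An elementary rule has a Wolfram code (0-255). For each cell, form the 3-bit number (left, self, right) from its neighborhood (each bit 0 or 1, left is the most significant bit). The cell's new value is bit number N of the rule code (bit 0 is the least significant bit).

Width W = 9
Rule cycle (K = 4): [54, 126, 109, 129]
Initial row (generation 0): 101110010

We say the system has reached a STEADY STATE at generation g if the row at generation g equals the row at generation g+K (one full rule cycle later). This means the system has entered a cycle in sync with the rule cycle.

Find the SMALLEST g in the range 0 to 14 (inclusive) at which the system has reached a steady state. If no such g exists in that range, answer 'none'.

Answer: 4

Derivation:
Gen 0: 101110010
Gen 1 (rule 54): 110001111
Gen 2 (rule 126): 111011001
Gen 3 (rule 109): 101111001
Gen 4 (rule 129): 000110000
Gen 5 (rule 54): 001001000
Gen 6 (rule 126): 011111100
Gen 7 (rule 109): 010000101
Gen 8 (rule 129): 000110000
Gen 9 (rule 54): 001001000
Gen 10 (rule 126): 011111100
Gen 11 (rule 109): 010000101
Gen 12 (rule 129): 000110000
Gen 13 (rule 54): 001001000
Gen 14 (rule 126): 011111100
Gen 15 (rule 109): 010000101
Gen 16 (rule 129): 000110000
Gen 17 (rule 54): 001001000
Gen 18 (rule 126): 011111100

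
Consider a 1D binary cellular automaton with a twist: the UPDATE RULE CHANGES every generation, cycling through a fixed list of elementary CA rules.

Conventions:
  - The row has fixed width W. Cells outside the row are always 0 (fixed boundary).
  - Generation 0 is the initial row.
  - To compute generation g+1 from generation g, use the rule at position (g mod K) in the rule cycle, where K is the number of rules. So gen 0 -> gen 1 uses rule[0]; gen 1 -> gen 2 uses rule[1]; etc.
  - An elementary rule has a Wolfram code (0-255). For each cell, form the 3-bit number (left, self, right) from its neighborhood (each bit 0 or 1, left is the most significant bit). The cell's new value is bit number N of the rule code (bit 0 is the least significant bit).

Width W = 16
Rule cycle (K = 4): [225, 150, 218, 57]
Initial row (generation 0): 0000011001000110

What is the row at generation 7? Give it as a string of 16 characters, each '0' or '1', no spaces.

Answer: 0011111111111111

Derivation:
Gen 0: 0000011001000110
Gen 1 (rule 225): 1111001000010010
Gen 2 (rule 150): 0110111100111111
Gen 3 (rule 218): 1110111111111111
Gen 4 (rule 57): 1001100000000000
Gen 5 (rule 225): 0000101111111111
Gen 6 (rule 150): 0001100111111110
Gen 7 (rule 218): 0011111111111111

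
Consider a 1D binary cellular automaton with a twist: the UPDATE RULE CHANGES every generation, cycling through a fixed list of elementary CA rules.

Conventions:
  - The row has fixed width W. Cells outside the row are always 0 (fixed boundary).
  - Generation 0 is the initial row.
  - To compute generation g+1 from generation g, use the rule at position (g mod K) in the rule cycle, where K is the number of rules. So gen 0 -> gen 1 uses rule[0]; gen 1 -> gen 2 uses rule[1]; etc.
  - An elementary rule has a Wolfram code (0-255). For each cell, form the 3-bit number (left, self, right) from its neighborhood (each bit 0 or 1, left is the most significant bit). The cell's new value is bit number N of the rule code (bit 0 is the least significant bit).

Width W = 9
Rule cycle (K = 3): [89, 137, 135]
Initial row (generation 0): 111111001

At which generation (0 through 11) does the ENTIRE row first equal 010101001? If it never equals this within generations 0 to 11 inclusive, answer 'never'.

Gen 0: 111111001
Gen 1 (rule 89): 100001100
Gen 2 (rule 137): 001101001
Gen 3 (rule 135): 110001011
Gen 4 (rule 89): 111100011
Gen 5 (rule 137): 111001010
Gen 6 (rule 135): 010011010
Gen 7 (rule 89): 001011001
Gen 8 (rule 137): 100010000
Gen 9 (rule 135): 101110111
Gen 10 (rule 89): 001010101
Gen 11 (rule 137): 100000000

Answer: never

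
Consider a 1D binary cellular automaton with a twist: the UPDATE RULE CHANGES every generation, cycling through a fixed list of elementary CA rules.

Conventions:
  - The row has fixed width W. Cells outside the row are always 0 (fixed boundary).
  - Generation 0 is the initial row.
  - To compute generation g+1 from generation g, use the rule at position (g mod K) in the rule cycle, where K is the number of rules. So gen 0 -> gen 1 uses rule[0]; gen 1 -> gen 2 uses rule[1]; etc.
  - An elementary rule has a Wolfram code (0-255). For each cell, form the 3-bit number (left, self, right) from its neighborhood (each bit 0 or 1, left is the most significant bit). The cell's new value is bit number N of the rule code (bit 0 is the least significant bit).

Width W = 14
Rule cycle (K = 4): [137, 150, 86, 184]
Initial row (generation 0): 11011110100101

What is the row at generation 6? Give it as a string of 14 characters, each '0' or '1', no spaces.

Gen 0: 11011110100101
Gen 1 (rule 137): 10011100000000
Gen 2 (rule 150): 11101010000000
Gen 3 (rule 86): 00101011000000
Gen 4 (rule 184): 00010110100000
Gen 5 (rule 137): 11000100001111
Gen 6 (rule 150): 00101110010110

Answer: 00101110010110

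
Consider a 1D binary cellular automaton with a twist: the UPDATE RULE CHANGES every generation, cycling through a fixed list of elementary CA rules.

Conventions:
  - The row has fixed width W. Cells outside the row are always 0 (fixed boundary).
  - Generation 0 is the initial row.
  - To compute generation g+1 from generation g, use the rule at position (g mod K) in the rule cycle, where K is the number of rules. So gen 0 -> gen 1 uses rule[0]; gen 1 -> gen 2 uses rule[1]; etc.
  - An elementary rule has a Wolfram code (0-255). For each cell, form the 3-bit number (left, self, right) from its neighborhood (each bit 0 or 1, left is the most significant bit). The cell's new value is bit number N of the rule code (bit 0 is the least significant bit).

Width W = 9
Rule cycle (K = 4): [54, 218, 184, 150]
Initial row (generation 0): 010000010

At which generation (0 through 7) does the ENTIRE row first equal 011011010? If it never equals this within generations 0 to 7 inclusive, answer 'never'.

Gen 0: 010000010
Gen 1 (rule 54): 111000111
Gen 2 (rule 218): 111101111
Gen 3 (rule 184): 111011110
Gen 4 (rule 150): 010001101
Gen 5 (rule 54): 111010011
Gen 6 (rule 218): 111001111
Gen 7 (rule 184): 110101110

Answer: never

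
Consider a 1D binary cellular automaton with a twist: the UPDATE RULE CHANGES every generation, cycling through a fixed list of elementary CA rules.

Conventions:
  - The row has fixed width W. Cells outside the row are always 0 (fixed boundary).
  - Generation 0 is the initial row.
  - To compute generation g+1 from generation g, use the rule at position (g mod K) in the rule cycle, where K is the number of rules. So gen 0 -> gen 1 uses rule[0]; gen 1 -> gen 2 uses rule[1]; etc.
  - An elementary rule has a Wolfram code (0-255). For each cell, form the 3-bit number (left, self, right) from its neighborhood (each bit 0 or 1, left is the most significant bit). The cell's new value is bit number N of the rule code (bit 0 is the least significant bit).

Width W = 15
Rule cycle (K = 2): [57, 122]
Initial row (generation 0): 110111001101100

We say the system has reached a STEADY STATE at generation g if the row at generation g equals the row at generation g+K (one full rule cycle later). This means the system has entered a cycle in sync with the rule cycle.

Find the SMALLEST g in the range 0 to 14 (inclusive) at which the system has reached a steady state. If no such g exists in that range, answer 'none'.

Gen 0: 110111001101100
Gen 1 (rule 57): 101100101011011
Gen 2 (rule 122): 011111010111111
Gen 3 (rule 57): 010000101100000
Gen 4 (rule 122): 101001011110000
Gen 5 (rule 57): 010100110001111
Gen 6 (rule 122): 101011111011001
Gen 7 (rule 57): 010110000110100
Gen 8 (rule 122): 101111001111010
Gen 9 (rule 57): 011000101000101
Gen 10 (rule 122): 111101010101010
Gen 11 (rule 57): 100010101010101
Gen 12 (rule 122): 010101010101010
Gen 13 (rule 57): 001010101010101
Gen 14 (rule 122): 010101010101010
Gen 15 (rule 57): 001010101010101
Gen 16 (rule 122): 010101010101010

Answer: 12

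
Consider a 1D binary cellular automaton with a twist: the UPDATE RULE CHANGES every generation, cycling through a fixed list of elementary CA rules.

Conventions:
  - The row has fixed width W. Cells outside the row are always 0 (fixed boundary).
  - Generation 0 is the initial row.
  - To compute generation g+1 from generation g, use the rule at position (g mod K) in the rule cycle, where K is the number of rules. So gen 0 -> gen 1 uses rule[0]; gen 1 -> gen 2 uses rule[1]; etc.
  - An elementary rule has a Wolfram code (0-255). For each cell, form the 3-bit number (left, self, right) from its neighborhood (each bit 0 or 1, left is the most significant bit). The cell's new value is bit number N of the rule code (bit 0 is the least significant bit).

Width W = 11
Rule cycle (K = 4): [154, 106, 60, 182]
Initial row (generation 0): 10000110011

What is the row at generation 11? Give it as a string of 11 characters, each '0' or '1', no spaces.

Gen 0: 10000110011
Gen 1 (rule 154): 01001101110
Gen 2 (rule 106): 10011111010
Gen 3 (rule 60): 11010000111
Gen 4 (rule 182): 00111001010
Gen 5 (rule 154): 01110110001
Gen 6 (rule 106): 11011110010
Gen 7 (rule 60): 10110001011
Gen 8 (rule 182): 11001011100
Gen 9 (rule 154): 10110011010
Gen 10 (rule 106): 01110111100
Gen 11 (rule 60): 01001100010

Answer: 01001100010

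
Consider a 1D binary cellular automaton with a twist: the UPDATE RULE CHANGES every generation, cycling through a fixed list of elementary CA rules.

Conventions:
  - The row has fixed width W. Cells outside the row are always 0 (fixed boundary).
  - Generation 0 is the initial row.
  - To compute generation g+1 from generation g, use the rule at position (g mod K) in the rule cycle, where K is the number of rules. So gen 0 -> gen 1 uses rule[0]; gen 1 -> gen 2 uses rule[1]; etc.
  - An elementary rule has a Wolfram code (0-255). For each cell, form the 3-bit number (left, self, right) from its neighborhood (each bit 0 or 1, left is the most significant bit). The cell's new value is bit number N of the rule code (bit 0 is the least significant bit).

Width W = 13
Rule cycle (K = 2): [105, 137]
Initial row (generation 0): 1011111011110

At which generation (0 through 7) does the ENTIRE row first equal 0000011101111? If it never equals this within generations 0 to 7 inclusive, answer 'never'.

Answer: 3

Derivation:
Gen 0: 1011111011110
Gen 1 (rule 105): 0110001110010
Gen 2 (rule 137): 0100101100000
Gen 3 (rule 105): 0000011101111
Gen 4 (rule 137): 1111011001110
Gen 5 (rule 105): 1001111001010
Gen 6 (rule 137): 0001110000000
Gen 7 (rule 105): 1101010111111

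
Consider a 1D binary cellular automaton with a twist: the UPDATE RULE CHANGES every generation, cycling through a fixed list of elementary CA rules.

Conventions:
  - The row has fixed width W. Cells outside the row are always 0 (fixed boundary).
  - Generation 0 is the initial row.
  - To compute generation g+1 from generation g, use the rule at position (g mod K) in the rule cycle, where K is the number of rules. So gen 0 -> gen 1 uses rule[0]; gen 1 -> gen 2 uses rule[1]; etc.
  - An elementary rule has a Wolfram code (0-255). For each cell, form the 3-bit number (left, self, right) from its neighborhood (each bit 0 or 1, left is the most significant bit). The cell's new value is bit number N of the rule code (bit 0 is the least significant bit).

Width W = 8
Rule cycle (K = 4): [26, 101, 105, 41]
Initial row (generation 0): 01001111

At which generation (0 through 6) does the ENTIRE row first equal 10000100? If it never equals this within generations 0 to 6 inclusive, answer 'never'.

Answer: never

Derivation:
Gen 0: 01001111
Gen 1 (rule 26): 10111000
Gen 2 (rule 101): 11001011
Gen 3 (rule 105): 11000111
Gen 4 (rule 41): 10010100
Gen 5 (rule 26): 01100010
Gen 6 (rule 101): 00101010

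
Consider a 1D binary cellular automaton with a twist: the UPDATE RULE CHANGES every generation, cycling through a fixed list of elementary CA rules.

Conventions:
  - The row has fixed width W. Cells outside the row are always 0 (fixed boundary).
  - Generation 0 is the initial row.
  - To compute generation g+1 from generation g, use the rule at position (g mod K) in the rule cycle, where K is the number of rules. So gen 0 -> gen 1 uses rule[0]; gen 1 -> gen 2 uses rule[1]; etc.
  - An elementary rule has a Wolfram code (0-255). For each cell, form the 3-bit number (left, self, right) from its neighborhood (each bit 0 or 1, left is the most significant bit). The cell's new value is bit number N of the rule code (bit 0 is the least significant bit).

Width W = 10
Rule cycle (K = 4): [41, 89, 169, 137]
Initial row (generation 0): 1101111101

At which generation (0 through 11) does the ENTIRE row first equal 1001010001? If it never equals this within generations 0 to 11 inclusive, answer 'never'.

Gen 0: 1101111101
Gen 1 (rule 41): 1011000010
Gen 2 (rule 89): 0011111001
Gen 3 (rule 169): 1011110000
Gen 4 (rule 137): 0011100111
Gen 5 (rule 41): 1010000100
Gen 6 (rule 89): 0001110011
Gen 7 (rule 169): 1101100010
Gen 8 (rule 137): 1001001000
Gen 9 (rule 41): 0000000011
Gen 10 (rule 89): 1111111011
Gen 11 (rule 169): 1111110110

Answer: never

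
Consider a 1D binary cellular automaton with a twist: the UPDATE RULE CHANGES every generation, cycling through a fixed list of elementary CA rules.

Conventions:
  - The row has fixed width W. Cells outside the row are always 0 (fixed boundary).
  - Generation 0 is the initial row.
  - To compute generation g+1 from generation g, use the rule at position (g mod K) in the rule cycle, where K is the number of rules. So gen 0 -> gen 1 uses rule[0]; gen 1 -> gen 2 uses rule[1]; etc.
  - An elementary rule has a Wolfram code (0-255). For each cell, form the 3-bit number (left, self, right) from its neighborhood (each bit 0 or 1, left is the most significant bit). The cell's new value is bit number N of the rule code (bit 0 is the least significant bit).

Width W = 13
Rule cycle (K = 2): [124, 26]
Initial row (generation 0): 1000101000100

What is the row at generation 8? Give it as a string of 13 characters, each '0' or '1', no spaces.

Answer: 1000101001100

Derivation:
Gen 0: 1000101000100
Gen 1 (rule 124): 1100111100110
Gen 2 (rule 26): 1011100011101
Gen 3 (rule 124): 1110110010111
Gen 4 (rule 26): 1000101100100
Gen 5 (rule 124): 1100111110110
Gen 6 (rule 26): 1011100000101
Gen 7 (rule 124): 1110110000111
Gen 8 (rule 26): 1000101001100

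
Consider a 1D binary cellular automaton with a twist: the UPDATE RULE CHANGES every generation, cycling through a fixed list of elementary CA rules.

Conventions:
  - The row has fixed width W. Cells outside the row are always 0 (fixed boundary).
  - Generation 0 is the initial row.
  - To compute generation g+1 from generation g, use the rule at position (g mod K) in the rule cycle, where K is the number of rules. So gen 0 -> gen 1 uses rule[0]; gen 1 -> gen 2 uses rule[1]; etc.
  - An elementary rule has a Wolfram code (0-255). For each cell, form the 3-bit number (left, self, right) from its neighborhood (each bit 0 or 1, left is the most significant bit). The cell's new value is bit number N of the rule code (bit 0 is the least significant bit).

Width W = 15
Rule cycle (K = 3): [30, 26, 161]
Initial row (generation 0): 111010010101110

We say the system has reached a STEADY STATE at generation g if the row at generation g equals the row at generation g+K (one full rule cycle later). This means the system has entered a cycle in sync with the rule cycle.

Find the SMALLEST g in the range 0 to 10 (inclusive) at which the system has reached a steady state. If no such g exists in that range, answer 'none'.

Gen 0: 111010010101110
Gen 1 (rule 30): 100011110101001
Gen 2 (rule 26): 010110000000110
Gen 3 (rule 161): 001000111110000
Gen 4 (rule 30): 011101100001000
Gen 5 (rule 26): 110001010010100
Gen 6 (rule 161): 000100100001001
Gen 7 (rule 30): 001111110011111
Gen 8 (rule 26): 011000001110000
Gen 9 (rule 161): 000011100100111
Gen 10 (rule 30): 000110011111100
Gen 11 (rule 26): 001101110000010
Gen 12 (rule 161): 100010100111000
Gen 13 (rule 30): 110110111100100

Answer: none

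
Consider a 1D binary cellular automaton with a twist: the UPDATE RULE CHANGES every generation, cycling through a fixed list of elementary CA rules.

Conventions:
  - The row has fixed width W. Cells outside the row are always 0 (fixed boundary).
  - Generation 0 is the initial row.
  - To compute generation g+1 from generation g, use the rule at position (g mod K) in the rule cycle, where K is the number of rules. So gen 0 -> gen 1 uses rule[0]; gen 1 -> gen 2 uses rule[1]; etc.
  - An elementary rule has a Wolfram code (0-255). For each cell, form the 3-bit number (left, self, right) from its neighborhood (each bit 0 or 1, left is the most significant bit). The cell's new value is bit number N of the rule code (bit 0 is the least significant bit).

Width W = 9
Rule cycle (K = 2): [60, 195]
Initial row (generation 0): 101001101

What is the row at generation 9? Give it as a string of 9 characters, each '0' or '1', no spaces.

Answer: 111101110

Derivation:
Gen 0: 101001101
Gen 1 (rule 60): 111101011
Gen 2 (rule 195): 011100001
Gen 3 (rule 60): 010010001
Gen 4 (rule 195): 100100110
Gen 5 (rule 60): 110110101
Gen 6 (rule 195): 010010000
Gen 7 (rule 60): 011011000
Gen 8 (rule 195): 101001011
Gen 9 (rule 60): 111101110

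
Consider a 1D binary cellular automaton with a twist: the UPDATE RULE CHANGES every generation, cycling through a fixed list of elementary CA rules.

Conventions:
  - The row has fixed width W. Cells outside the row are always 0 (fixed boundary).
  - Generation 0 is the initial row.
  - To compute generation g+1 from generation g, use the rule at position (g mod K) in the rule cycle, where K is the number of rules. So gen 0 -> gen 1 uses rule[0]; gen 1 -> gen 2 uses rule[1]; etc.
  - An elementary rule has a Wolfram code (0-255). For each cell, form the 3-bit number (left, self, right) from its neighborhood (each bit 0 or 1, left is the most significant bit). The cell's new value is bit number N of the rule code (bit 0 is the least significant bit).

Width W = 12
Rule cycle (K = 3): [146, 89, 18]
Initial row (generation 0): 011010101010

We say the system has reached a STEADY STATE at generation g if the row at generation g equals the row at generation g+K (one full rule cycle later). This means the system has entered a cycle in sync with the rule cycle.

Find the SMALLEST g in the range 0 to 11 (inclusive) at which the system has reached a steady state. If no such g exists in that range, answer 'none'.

Gen 0: 011010101010
Gen 1 (rule 146): 100000000001
Gen 2 (rule 89): 011111111100
Gen 3 (rule 18): 100000000010
Gen 4 (rule 146): 010000000101
Gen 5 (rule 89): 001111110000
Gen 6 (rule 18): 010000001000
Gen 7 (rule 146): 101000010100
Gen 8 (rule 89): 000111000011
Gen 9 (rule 18): 001000100100
Gen 10 (rule 146): 010101011010
Gen 11 (rule 89): 000000011001
Gen 12 (rule 18): 000000100110
Gen 13 (rule 146): 000001011001
Gen 14 (rule 89): 111100011100

Answer: none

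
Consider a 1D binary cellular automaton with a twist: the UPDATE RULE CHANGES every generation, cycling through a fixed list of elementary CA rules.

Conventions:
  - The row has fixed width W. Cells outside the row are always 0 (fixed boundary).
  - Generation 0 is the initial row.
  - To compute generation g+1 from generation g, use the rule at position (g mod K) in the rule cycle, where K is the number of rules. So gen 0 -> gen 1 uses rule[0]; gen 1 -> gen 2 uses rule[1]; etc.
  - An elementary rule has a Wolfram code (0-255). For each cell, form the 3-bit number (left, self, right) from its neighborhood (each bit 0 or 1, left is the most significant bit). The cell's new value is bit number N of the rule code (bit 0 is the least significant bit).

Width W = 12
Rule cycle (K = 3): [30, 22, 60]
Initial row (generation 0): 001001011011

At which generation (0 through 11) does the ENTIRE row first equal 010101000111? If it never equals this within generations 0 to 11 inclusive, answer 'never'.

Gen 0: 001001011011
Gen 1 (rule 30): 011111010010
Gen 2 (rule 22): 100000011111
Gen 3 (rule 60): 110000010000
Gen 4 (rule 30): 101000111000
Gen 5 (rule 22): 101101000100
Gen 6 (rule 60): 111011100110
Gen 7 (rule 30): 100010011101
Gen 8 (rule 22): 110111100001
Gen 9 (rule 60): 101100010001
Gen 10 (rule 30): 101010111011
Gen 11 (rule 22): 101010000000

Answer: never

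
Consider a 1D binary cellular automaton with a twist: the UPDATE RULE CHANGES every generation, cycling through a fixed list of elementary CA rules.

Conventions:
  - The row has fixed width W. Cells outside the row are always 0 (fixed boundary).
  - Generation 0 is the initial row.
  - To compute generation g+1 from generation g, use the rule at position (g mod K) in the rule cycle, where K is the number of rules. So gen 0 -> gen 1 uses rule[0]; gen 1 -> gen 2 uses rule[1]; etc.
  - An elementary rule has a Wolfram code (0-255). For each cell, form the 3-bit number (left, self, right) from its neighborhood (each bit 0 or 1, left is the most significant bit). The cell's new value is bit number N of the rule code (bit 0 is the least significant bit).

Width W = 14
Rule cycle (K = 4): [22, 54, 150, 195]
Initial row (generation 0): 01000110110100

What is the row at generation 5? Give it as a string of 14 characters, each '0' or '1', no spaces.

Gen 0: 01000110110100
Gen 1 (rule 22): 11101000000110
Gen 2 (rule 54): 00011100001001
Gen 3 (rule 150): 00101010011111
Gen 4 (rule 195): 11000000101111
Gen 5 (rule 22): 00100001100000

Answer: 00100001100000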